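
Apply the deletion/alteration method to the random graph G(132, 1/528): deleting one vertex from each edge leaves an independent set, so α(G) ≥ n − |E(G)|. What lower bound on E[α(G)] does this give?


E[|E(G)|] = C(132, 2)·p = 8646 · (1/528) = 131/8.
E[α(G)] ≥ n − E[|E(G)|] = 132 − 131/8 = 925/8.
Numerically: ≈ 115.625000.
(This is only a lower bound; the true E[α(G)] may be larger.)

E[α(G)] ≥ 925/8 ≈ 115.625000.


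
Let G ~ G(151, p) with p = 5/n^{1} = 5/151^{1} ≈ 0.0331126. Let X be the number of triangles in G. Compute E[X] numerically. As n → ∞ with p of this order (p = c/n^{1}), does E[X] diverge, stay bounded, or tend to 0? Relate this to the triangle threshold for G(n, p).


Number of potential triangles: C(151, 3) = 562475.
Each occurs with probability p³ ≈ (0.0331126)³ ≈ 3.63060642e-05.
By linearity: E[X] = C(151, 3)·p³ ≈ 562475 · 3.63060642e-05 ≈ 20.421253.
Here α = 1, so p = 5/n is exactly at the triangle threshold p ~ 1/n. Asymptotically E[X] → c³/6 = 5³/6 = 125/6 ≈ 20.833333, a bounded constant. In this regime the triangle count is asymptotically Poisson(c³/6).

E[X] ≈ 20.421253; in regime p = Θ(1/n^{1}) E[X] stays bounded (at the triangle threshold p ~ 1/n).


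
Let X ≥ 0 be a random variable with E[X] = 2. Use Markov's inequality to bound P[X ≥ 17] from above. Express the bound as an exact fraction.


μ = E[X] = 2, a = 17.
Markov: P[X ≥ 17] ≤ μ/a = (2)/17 = 2/17.
Numerically: ≈ 0.117647.
(Since a = 17 > μ = 2.000000, the bound 2/17 is < 1 and informative.)

P[X ≥ 17] ≤ 2/17 ≈ 0.117647.


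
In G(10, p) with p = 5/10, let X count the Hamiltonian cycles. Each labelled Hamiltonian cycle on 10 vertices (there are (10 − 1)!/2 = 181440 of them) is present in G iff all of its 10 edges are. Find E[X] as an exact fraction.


K_10 has (10 − 1)!/2 = 181440 labelled Hamiltonian cycles.
For each such Hamiltonian cycle H, let X_H = 1 if all 10 edges of H are present in G. Then P[X_H = 1] = p^{10} = (1/2)^{10} = 1/1024.
By linearity of expectation: E[X] = Σ_H E[X_H] = 181440 · p^{10} = 181440 · 1/1024 = 2835/16.
Numerically: E[X] ≈ 177.19.

E[X] = 181440 · (1/2)^{10} = 2835/16 ≈ 177.19.


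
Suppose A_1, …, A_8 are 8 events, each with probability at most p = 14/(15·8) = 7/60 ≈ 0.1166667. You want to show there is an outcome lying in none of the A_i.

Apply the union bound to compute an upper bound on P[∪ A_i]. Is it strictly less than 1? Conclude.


Union bound: P[∪_{i=1}^{8} A_i] ≤ Σ_i P[A_i] ≤ 8·p = 8·(7/60) = 14/15.
Numerically: 14/15 ≈ 0.9333333.
Is 14/15 < 1? YES.
Since P[∪ A_i] ≤ 14/15 < 1, the complement has P[∩ A_i^c] ≥ 1 − 14/15 = 1/15 > 0, so some outcome avoids every A_i.

8·p = 14/15 ≈ 0.9333333; existence CERTIFIED by the union bound.


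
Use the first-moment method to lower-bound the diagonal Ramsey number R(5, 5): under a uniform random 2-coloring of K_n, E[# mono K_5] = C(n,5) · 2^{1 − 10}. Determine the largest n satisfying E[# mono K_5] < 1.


We need C(n, 5) · 2^{1 − 10} < 1, i.e. C(n, 5) < 2^{10 − 1} = 512.
Check values of n near the boundary:
  n = 6: C(6, 5) = 6; 6 < 512? YES
  n = 7: C(7, 5) = 21; 21 < 512? YES
  n = 8: C(8, 5) = 56; 56 < 512? YES
  n = 9: C(9, 5) = 126; 126 < 512? YES
  n = 10: C(10, 5) = 252; 252 < 512? YES
  n = 11: C(11, 5) = 462; 462 < 512? YES
  n = 12: C(12, 5) = 792; 792 < 512? NO
The largest n with C(n, 5) < 512 is n = 11 (where E[X] = 231/256 ≈ 0.9023438). Hence R(5, 5) > 11, i.e. R(5, 5) ≥ 12.

Largest n = 11; hence R(5, 5) > 11.


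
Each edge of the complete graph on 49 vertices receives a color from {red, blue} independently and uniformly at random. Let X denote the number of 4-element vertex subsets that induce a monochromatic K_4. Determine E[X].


Let X = Σ_S X_S over the C(49, 4) = 211876 subsets S of size 4, where X_S = 1 if the K_4 on S is monochromatic.
For a fixed S, the K_4 on S has C(4, 2) = 6 edges. P[all 6 edges red] = (1/2)^6, and likewise for blue, so P[monochromatic] = 2·(1/2)^6 = 2^{1 − 6} = 1/32.
By linearity of expectation: E[X] = C(49, 4) · 2^{1 − 6} = 211876 · 1/32 = 52969/8.
Numerically: E[X] ≈ 6621.125000.

E[X] = C(49,4)·2^(1−C(4,2)) = 52969/8 ≈ 6621.125000.


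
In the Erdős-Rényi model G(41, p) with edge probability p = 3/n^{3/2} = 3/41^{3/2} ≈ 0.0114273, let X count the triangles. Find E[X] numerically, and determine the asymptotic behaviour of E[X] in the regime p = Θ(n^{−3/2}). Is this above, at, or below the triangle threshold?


Number of potential triangles: C(41, 3) = 10660.
Each occurs with probability p³ ≈ (0.0114273)³ ≈ 1.49223221e-06.
By linearity: E[X] = C(41, 3)·p³ ≈ 10660 · 1.49223221e-06 ≈ 0.015907.
Since α = 3/2 > 1, p = c/n^{3/2} = o(1/n) is below the triangle threshold p ~ 1/n. Asymptotically E[X] ~ (c³/6)·n^{3(1−α)} = (3³/6)·n^{-1.5} → 0, so by Markov's inequality G has no triangles w.h.p.

E[X] ≈ 0.015907; in regime p = Θ(1/n^{3/2}) E[X] tends to 0 (below the triangle threshold p ~ 1/n).


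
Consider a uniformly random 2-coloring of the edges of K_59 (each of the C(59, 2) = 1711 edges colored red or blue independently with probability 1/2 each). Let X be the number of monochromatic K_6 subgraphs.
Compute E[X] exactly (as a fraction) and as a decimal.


Let X = Σ_S X_S over the C(59, 6) = 45057474 subsets S of size 6, where X_S = 1 if the K_6 on S is monochromatic.
For a fixed S, the K_6 on S has C(6, 2) = 15 edges. P[all 15 edges red] = (1/2)^15, and likewise for blue, so P[monochromatic] = 2·(1/2)^15 = 2^{1 − 15} = 1/16384.
Summing: E[X] = C(59, 6) · 2^{1 − 15} = 45057474 · 1/16384 = 22528737/8192.
Numerically: E[X] ≈ 2750.090.

E[X] = C(59,6)·2^(1−C(6,2)) = 22528737/8192 ≈ 2750.090.


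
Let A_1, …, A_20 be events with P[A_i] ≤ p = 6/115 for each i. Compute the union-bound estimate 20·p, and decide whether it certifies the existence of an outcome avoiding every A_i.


Union bound: P[∪_{i=1}^{20} A_i] ≤ Σ_i P[A_i] ≤ 20·p = 20·(6/115) = 24/23.
Numerically: 24/23 ≈ 1.0434783.
Is 24/23 < 1? NO.
Since the bound 24/23 is ≥ 1, the union bound is uninformative here; it does NOT by itself certify existence.

20·p = 24/23 ≈ 1.0434783; existence NOT certified by the union bound.


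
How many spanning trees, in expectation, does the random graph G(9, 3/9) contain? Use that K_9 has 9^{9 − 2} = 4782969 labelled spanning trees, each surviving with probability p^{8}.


K_9 has 9^{9 − 2} = 4782969 labelled spanning trees.
For each such spanning tree H, let X_H = 1 if all 8 edges of H are present in G. Then P[X_H = 1] = p^{8} = (1/3)^{8} = 1/6561.
By linearity of expectation: E[X] = Σ_H E[X_H] = 4782969 · p^{8} = 4782969 · 1/6561 = 729.
Numerically: E[X] ≈ 729.

E[X] = 4782969 · (1/3)^{8} = 729 ≈ 729.


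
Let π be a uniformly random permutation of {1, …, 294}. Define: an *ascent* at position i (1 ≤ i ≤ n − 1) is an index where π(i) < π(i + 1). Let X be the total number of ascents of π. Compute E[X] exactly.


Write X = Σ X_I over i = 1, …, 293, with X_I the indicator of one ascent.
There are 293 indicators.
For each fixed i, the pair (π(i), π(i+1)) is a uniformly random ordered pair of distinct values from {1, …, 294}; by symmetry P[π(i) < π(i+1)] = 1/2.
By linearity: E[X] = 293 · (1/2) = (294 − 1) · (1/2) = 293/2 ≈ 146.500.

E[X] = 293/2 = 146.500.


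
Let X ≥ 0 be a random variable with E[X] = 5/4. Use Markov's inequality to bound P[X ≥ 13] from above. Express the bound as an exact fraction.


μ = E[X] = 5/4, a = 13.
Markov: P[X ≥ 13] ≤ μ/a = (5/4)/13 = 5/52.
Numerically: ≈ 0.096.
(Since a = 13 > μ = 1.250, the bound 5/52 is < 1 and informative.)

P[X ≥ 13] ≤ 5/52 ≈ 0.096.


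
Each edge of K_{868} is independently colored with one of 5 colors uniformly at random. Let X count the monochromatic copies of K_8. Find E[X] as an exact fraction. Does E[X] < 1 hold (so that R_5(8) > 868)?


E[X] = C(868, 8) · 5^{1 − 28} = 7737261125902834428 · 5^{−27} = 7737261125902834428/7450580596923828125.
As a reduced fraction: E[X] = 7737261125902834428/7450580596923828125 ≈ 1.03848.
Is E[X] < 1? NO.
Since E[X] ≥ 1, the first-moment bound is inconclusive at n = 868; it does NOT by itself certify R_5(8) > 868.

E[X] = 7737261125902834428/7450580596923828125 ≈ 1.03848; E[X] ≥ 1; first-moment method inconclusive here.


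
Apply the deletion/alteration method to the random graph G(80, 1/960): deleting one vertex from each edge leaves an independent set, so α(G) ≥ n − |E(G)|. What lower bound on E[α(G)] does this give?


E[|E(G)|] = C(80, 2)·p = 3160 · (1/960) = 79/24.
E[α(G)] ≥ n − E[|E(G)|] = 80 − 79/24 = 1841/24.
Numerically: ≈ 76.7083.
(This is only a lower bound; the true E[α(G)] may be larger.)

E[α(G)] ≥ 1841/24 ≈ 76.7083.


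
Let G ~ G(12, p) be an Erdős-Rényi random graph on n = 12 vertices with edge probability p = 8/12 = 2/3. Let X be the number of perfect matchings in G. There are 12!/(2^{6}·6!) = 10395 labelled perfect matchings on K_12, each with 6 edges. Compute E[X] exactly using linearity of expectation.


K_12 has 12!/(2^{6}·6!) = 10395 labelled perfect matchings.
For each such perfect matching H, let X_H = 1 if all 6 edges of H are present in G. Then P[X_H = 1] = p^{6} = (2/3)^{6} = 64/729.
By linearity of expectation: E[X] = Σ_H E[X_H] = 10395 · p^{6} = 10395 · 64/729 = 24640/27.
Numerically: E[X] ≈ 912.59.

E[X] = 10395 · (2/3)^{6} = 24640/27 ≈ 912.59.


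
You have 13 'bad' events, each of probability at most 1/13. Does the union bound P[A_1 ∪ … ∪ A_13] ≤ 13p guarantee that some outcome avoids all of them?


Union bound: P[∪_{i=1}^{13} A_i] ≤ Σ_i P[A_i] ≤ 13·p = 13·(1/13) = 1.
Numerically: 1 ≈ 1.000000.
Is 1 < 1? NO.
Since the bound 1 is ≥ 1, the union bound is uninformative here; it does NOT by itself certify existence.

13·p = 1 ≈ 1.000000; existence NOT certified by the union bound.


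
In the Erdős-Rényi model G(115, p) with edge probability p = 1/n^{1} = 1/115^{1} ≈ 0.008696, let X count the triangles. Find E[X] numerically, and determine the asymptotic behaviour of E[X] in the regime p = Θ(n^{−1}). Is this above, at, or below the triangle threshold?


Number of potential triangles: C(115, 3) = 246905.
Each occurs with probability p³ ≈ (0.008696)³ ≈ 6.575162e-07.
By linearity: E[X] = C(115, 3)·p³ ≈ 246905 · 6.575162e-07 ≈ 0.1623.
Here α = 1, so p = 1/n is exactly at the triangle threshold p ~ 1/n. Asymptotically E[X] → c³/6 = 1³/6 = 1/6 ≈ 0.1667, a bounded constant. In this regime the triangle count is asymptotically Poisson(c³/6).

E[X] ≈ 0.1623; in regime p = Θ(1/n^{1}) E[X] stays bounded (at the triangle threshold p ~ 1/n).


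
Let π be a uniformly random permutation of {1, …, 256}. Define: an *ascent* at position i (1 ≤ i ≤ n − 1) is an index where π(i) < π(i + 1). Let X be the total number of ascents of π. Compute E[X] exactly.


Write X = Σ X_I over i = 1, …, 255, with X_I the indicator of one ascent.
There are 255 indicators.
For each fixed i, the pair (π(i), π(i+1)) is a uniformly random ordered pair of distinct values from {1, …, 256}; by symmetry P[π(i) < π(i+1)] = 1/2.
By linearity: E[X] = 255 · (1/2) = (256 − 1) · (1/2) = 255/2 ≈ 127.500.

E[X] = 255/2 = 127.500.


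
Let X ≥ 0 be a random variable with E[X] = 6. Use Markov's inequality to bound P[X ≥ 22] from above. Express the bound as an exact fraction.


μ = E[X] = 6, a = 22.
Markov: P[X ≥ 22] ≤ μ/a = (6)/22 = 3/11.
Numerically: ≈ 0.2727.
(Since a = 22 > μ = 6.0000, the bound 3/11 is < 1 and informative.)

P[X ≥ 22] ≤ 3/11 ≈ 0.2727.


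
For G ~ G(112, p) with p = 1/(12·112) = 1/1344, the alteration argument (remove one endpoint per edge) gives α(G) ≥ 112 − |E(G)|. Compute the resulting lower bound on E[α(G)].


E[|E(G)|] = C(112, 2)·p = 6216 · (1/1344) = 37/8.
E[α(G)] ≥ n − E[|E(G)|] = 112 − 37/8 = 859/8.
Numerically: ≈ 107.37500.
(This is only a lower bound; the true E[α(G)] may be larger.)

E[α(G)] ≥ 859/8 ≈ 107.37500.


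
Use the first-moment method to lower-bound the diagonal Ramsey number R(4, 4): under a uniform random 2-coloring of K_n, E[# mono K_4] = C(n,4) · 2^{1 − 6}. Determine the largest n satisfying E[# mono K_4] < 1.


We need C(n, 4) · 2^{1 − 6} < 1, i.e. C(n, 4) < 2^{6 − 1} = 32.
Check values of n near the boundary:
  n = 4: C(4, 4) = 1; 1 < 32? YES
  n = 5: C(5, 4) = 5; 5 < 32? YES
  n = 6: C(6, 4) = 15; 15 < 32? YES
  n = 7: C(7, 4) = 35; 35 < 32? NO
The largest n with C(n, 4) < 32 is n = 6 (where E[X] = 15/32 ≈ 0.46875). Hence R(4, 4) > 6, i.e. R(4, 4) ≥ 7.

Largest n = 6; hence R(4, 4) > 6.


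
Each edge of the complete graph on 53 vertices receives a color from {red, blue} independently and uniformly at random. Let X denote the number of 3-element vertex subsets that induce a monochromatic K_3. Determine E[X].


Let X = Σ_S X_S over the C(53, 3) = 23426 subsets S of size 3, where X_S = 1 if the K_3 on S is monochromatic.
For a fixed S, the K_3 on S has C(3, 2) = 3 edges. P[all 3 edges red] = (1/2)^3, and likewise for blue, so P[monochromatic] = 2·(1/2)^3 = 2^{1 − 3} = 1/4.
By linearity: E[X] = C(53, 3) · 2^{1 − 3} = 23426 · 1/4 = 11713/2.
Numerically: E[X] ≈ 5856.500000.

E[X] = C(53,3)·2^(1−C(3,2)) = 11713/2 ≈ 5856.500000.


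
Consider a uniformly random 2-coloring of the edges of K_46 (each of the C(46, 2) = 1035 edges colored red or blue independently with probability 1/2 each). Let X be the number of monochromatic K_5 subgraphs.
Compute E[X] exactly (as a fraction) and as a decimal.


Let X = Σ_S X_S over the C(46, 5) = 1370754 subsets S of size 5, where X_S = 1 if the K_5 on S is monochromatic.
For a fixed S, the K_5 on S has C(5, 2) = 10 edges. P[all 10 edges red] = (1/2)^10, and likewise for blue, so P[monochromatic] = 2·(1/2)^10 = 2^{1 − 10} = 1/512.
Summing: E[X] = C(46, 5) · 2^{1 − 10} = 1370754 · 1/512 = 685377/256.
Numerically: E[X] ≈ 2677.253906.

E[X] = C(46,5)·2^(1−C(5,2)) = 685377/256 ≈ 2677.253906.


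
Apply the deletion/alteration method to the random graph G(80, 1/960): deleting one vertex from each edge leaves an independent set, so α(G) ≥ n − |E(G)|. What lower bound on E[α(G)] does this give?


E[|E(G)|] = C(80, 2)·p = 3160 · (1/960) = 79/24.
E[α(G)] ≥ n − E[|E(G)|] = 80 − 79/24 = 1841/24.
Numerically: ≈ 76.70833.
(This is only a lower bound; the true E[α(G)] may be larger.)

E[α(G)] ≥ 1841/24 ≈ 76.70833.


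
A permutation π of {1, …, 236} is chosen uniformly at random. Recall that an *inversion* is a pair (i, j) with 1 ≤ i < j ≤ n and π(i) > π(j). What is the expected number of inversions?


Write X = Σ X_I over the C(236, 2) = 27730 pairs i < j, with X_I the indicator of one inversion.
There are 27730 indicators.
For each fixed pair i < j, the values π(i) and π(j) are two distinct elements of {1, …, 236} in uniformly random order; by symmetry P[π(i) > π(j)] = 1/2.
By linearity: E[X] = 27730 · (1/2) = C(236, 2) · (1/2) = 27730/2 = 13865 ≈ 13865.000000.

E[X] = 13865 = 13865.000000.


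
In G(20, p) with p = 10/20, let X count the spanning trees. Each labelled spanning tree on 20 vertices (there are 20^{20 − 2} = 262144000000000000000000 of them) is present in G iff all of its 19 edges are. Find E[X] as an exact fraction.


K_20 has 20^{20 − 2} = 262144000000000000000000 labelled spanning trees.
For each such spanning tree H, let X_H = 1 if all 19 edges of H are present in G. Then P[X_H = 1] = p^{19} = (1/2)^{19} = 1/524288.
Summing the indicators: E[X] = Σ_H E[X_H] = 262144000000000000000000 · p^{19} = 262144000000000000000000 · 1/524288 = 500000000000000000.
Numerically: E[X] ≈ 5e+17.

E[X] = 262144000000000000000000 · (1/2)^{19} = 500000000000000000 ≈ 5e+17.


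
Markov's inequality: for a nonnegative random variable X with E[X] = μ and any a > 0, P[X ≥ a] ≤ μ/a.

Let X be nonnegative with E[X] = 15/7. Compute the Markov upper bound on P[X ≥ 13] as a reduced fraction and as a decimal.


μ = E[X] = 15/7, a = 13.
Markov: P[X ≥ 13] ≤ μ/a = (15/7)/13 = 15/91.
Numerically: ≈ 0.164835.
(Since a = 13 > μ = 2.142857, the bound 15/91 is < 1 and informative.)

P[X ≥ 13] ≤ 15/91 ≈ 0.164835.


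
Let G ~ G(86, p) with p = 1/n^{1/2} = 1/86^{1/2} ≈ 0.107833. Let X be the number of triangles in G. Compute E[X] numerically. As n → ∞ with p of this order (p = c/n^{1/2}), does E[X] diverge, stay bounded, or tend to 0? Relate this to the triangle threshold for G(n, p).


Number of potential triangles: C(86, 3) = 102340.
Each occurs with probability p³ ≈ (0.107833)³ ≈ 1.25386946e-03.
By linearity: E[X] = C(86, 3)·p³ ≈ 102340 · 1.25386946e-03 ≈ 128.321000.
Since α = 1/2 < 1, p = c/n^{1/2} ≫ 1/n is above the triangle threshold p ~ 1/n. Asymptotically E[X] ~ (c³/6)·n^{3(1−α)} = (1³/6)·n^{1.5} → ∞; triangles are abundant w.h.p.

E[X] ≈ 128.321000; in regime p = Θ(1/n^{1/2}) E[X] diverges (above the triangle threshold p ~ 1/n).


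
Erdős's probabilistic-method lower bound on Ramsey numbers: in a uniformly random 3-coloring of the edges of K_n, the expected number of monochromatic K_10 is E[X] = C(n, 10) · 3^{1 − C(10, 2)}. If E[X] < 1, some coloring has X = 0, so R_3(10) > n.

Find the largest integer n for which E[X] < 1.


We need C(n, 10) · 3^{1 − 45} < 1, i.e. C(n, 10) < 3^{45 − 1} = 984770902183611232881.
Check values of n near the boundary:
  n = 569: C(569, 10) = 905357721286137524328; 905357721286137524328 < 984770902183611232881? YES
  n = 570: C(570, 10) = 921524823451961408691; 921524823451961408691 < 984770902183611232881? YES
  n = 571: C(571, 10) = 937951290893172842001; 937951290893172842001 < 984770902183611232881? YES
  n = 572: C(572, 10) = 954640815642161682606; 954640815642161682606 < 984770902183611232881? YES
  n = 573: C(573, 10) = 971597135635805762226; 971597135635805762226 < 984770902183611232881? YES
  n = 574: C(574, 10) = 988824035203816502691; 988824035203816502691 < 984770902183611232881? NO
  n = 575: C(575, 10) = 1006325345561406175305; 1006325345561406175305 < 984770902183611232881? NO
The largest n with C(n, 10) < 984770902183611232881 is n = 573 (where E[X] = 35985079097622435638/36472996377170786403 ≈ 0.987). Hence R_3(10) > 573, i.e. R_3(10) ≥ 574.

Largest n = 573; hence R_3(10) > 573.


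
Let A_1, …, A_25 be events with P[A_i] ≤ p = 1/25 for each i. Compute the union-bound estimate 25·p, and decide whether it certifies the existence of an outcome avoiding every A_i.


Union bound: P[∪_{i=1}^{25} A_i] ≤ Σ_i P[A_i] ≤ 25·p = 25·(1/25) = 1.
Numerically: 1 ≈ 1.000000.
Is 1 < 1? NO.
Since the bound 1 is ≥ 1, the union bound is uninformative here; it does NOT by itself certify existence.

25·p = 1 ≈ 1.000000; existence NOT certified by the union bound.


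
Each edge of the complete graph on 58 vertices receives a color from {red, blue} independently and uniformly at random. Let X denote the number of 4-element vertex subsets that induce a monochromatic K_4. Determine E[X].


Let X = Σ_S X_S over the C(58, 4) = 424270 subsets S of size 4, where X_S = 1 if the K_4 on S is monochromatic.
For a fixed S, the K_4 on S has C(4, 2) = 6 edges. P[all 6 edges red] = (1/2)^6, and likewise for blue, so P[monochromatic] = 2·(1/2)^6 = 2^{1 − 6} = 1/32.
By linearity of expectation: E[X] = C(58, 4) · 2^{1 − 6} = 424270 · 1/32 = 212135/16.
Numerically: E[X] ≈ 13258.43750.

E[X] = C(58,4)·2^(1−C(4,2)) = 212135/16 ≈ 13258.43750.


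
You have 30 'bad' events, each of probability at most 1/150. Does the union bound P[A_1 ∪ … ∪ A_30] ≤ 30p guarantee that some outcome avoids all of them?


Union bound: P[∪_{i=1}^{30} A_i] ≤ Σ_i P[A_i] ≤ 30·p = 30·(1/150) = 1/5.
Numerically: 1/5 ≈ 0.20000.
Is 1/5 < 1? YES.
Since P[∪ A_i] ≤ 1/5 < 1, the complement has P[∩ A_i^c] ≥ 1 − 1/5 = 4/5 > 0, so some outcome avoids every A_i.

30·p = 1/5 ≈ 0.20000; existence CERTIFIED by the union bound.


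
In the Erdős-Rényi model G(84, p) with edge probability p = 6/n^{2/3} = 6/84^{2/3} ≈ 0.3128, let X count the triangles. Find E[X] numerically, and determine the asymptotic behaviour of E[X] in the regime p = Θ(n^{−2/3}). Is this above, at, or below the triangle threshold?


Number of potential triangles: C(84, 3) = 95284.
Each occurs with probability p³ ≈ (0.3128)³ ≈ 3.061224e-02.
By linearity: E[X] = C(84, 3)·p³ ≈ 95284 · 3.061224e-02 ≈ 2916.8571.
Since α = 2/3 < 1, p = c/n^{2/3} ≫ 1/n is above the triangle threshold p ~ 1/n. Asymptotically E[X] ~ (c³/6)·n^{3(1−α)} = (6³/6)·n^{1} → ∞; triangles are abundant w.h.p.

E[X] ≈ 2916.8571; in regime p = Θ(1/n^{2/3}) E[X] diverges (above the triangle threshold p ~ 1/n).


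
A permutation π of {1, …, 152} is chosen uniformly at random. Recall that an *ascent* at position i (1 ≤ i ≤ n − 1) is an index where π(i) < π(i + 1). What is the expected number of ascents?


Write X = Σ X_I over i = 1, …, 151, with X_I the indicator of one ascent.
There are 151 indicators.
For each fixed i, the pair (π(i), π(i+1)) is a uniformly random ordered pair of distinct values from {1, …, 152}; by symmetry P[π(i) < π(i+1)] = 1/2.
By linearity: E[X] = 151 · (1/2) = (152 − 1) · (1/2) = 151/2 ≈ 75.500000.

E[X] = 151/2 = 75.500000.


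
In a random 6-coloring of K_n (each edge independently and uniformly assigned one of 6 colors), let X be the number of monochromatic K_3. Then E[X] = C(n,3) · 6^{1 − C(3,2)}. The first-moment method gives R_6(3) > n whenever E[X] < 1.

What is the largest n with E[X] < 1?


We need C(n, 3) · 6^{1 − 3} < 1, i.e. C(n, 3) < 6^{3 − 1} = 36.
Check values of n near the boundary:
  n = 3: C(3, 3) = 1; 1 < 36? YES
  n = 4: C(4, 3) = 4; 4 < 36? YES
  n = 5: C(5, 3) = 10; 10 < 36? YES
  n = 6: C(6, 3) = 20; 20 < 36? YES
  n = 7: C(7, 3) = 35; 35 < 36? YES
  n = 8: C(8, 3) = 56; 56 < 36? NO
  n = 9: C(9, 3) = 84; 84 < 36? NO
The largest n with C(n, 3) < 36 is n = 7 (where E[X] = 35/36 ≈ 0.97222). Hence R_6(3) > 7, i.e. R_6(3) ≥ 8.

Largest n = 7; hence R_6(3) > 7.


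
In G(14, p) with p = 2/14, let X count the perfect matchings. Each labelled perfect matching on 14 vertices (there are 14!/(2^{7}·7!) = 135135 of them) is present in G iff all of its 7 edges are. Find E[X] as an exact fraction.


K_14 has 14!/(2^{7}·7!) = 135135 labelled perfect matchings.
For each such perfect matching H, let X_H = 1 if all 7 edges of H are present in G. Then P[X_H = 1] = p^{7} = (1/7)^{7} = 1/823543.
By linearity: E[X] = Σ_H E[X_H] = 135135 · p^{7} = 135135 · 1/823543 = 19305/117649.
Numerically: E[X] ≈ 0.1641.

E[X] = 135135 · (1/7)^{7} = 19305/117649 ≈ 0.1641.


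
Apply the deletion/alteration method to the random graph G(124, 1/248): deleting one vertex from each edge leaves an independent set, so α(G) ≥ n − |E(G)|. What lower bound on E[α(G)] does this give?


E[|E(G)|] = C(124, 2)·p = 7626 · (1/248) = 123/4.
E[α(G)] ≥ n − E[|E(G)|] = 124 − 123/4 = 373/4.
Numerically: ≈ 93.2500.
(This is only a lower bound; the true E[α(G)] may be larger.)

E[α(G)] ≥ 373/4 ≈ 93.2500.


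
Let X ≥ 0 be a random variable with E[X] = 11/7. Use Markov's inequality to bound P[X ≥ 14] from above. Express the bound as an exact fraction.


μ = E[X] = 11/7, a = 14.
Markov: P[X ≥ 14] ≤ μ/a = (11/7)/14 = 11/98.
Numerically: ≈ 0.11224.
(Since a = 14 > μ = 1.57143, the bound 11/98 is < 1 and informative.)

P[X ≥ 14] ≤ 11/98 ≈ 0.11224.


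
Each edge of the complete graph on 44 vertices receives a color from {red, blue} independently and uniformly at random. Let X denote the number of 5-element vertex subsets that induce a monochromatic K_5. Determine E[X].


Let X = Σ_S X_S over the C(44, 5) = 1086008 subsets S of size 5, where X_S = 1 if the K_5 on S is monochromatic.
For a fixed S, the K_5 on S has C(5, 2) = 10 edges. P[all 10 edges red] = (1/2)^10, and likewise for blue, so P[monochromatic] = 2·(1/2)^10 = 2^{1 − 10} = 1/512.
By linearity: E[X] = C(44, 5) · 2^{1 − 10} = 1086008 · 1/512 = 135751/64.
Numerically: E[X] ≈ 2121.109375.

E[X] = C(44,5)·2^(1−C(5,2)) = 135751/64 ≈ 2121.109375.


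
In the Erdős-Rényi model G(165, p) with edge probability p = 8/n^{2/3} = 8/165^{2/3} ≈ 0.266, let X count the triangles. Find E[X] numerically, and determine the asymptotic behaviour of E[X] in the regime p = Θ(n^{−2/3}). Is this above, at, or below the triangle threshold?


Number of potential triangles: C(165, 3) = 735130.
Each occurs with probability p³ ≈ (0.266)³ ≈ 1.88062e-02.
By linearity: E[X] = C(165, 3)·p³ ≈ 735130 · 1.88062e-02 ≈ 13825.034.
Since α = 2/3 < 1, p = c/n^{2/3} ≫ 1/n is above the triangle threshold p ~ 1/n. Asymptotically E[X] ~ (c³/6)·n^{3(1−α)} = (8³/6)·n^{1} → ∞; triangles are abundant w.h.p.

E[X] ≈ 13825.034; in regime p = Θ(1/n^{2/3}) E[X] diverges (above the triangle threshold p ~ 1/n).


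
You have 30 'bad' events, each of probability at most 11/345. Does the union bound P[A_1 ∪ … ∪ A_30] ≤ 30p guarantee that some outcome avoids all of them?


Union bound: P[∪_{i=1}^{30} A_i] ≤ Σ_i P[A_i] ≤ 30·p = 30·(11/345) = 22/23.
Numerically: 22/23 ≈ 0.9565.
Is 22/23 < 1? YES.
Since P[∪ A_i] ≤ 22/23 < 1, the complement has P[∩ A_i^c] ≥ 1 − 22/23 = 1/23 > 0, so some outcome avoids every A_i.

30·p = 22/23 ≈ 0.9565; existence CERTIFIED by the union bound.


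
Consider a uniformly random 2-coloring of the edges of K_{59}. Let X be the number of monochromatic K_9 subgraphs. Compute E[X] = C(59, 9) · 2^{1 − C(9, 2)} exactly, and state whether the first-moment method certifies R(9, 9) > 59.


E[X] = C(59, 9) · 2^{1 − 36} = 12565671261 · 2^{−35} = 12565671261/34359738368.
As a reduced fraction: E[X] = 12565671261/34359738368 ≈ 0.365709.
Is E[X] < 1? YES.
Since E[X] < 1, there exists a 2-coloring of K_{59} with no monochromatic K_9; hence R(9, 9) > 59.

E[X] = 12565671261/34359738368 ≈ 0.365709; E[X] < 1, so R(9, 9) > 59.


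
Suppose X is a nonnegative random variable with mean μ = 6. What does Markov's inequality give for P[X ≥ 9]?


μ = E[X] = 6, a = 9.
Markov: P[X ≥ 9] ≤ μ/a = (6)/9 = 2/3.
Numerically: ≈ 0.666667.
(Since a = 9 > μ = 6.000000, the bound 2/3 is < 1 and informative.)

P[X ≥ 9] ≤ 2/3 ≈ 0.666667.


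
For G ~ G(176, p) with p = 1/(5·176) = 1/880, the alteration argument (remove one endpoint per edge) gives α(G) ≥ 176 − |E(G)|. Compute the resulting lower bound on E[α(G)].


E[|E(G)|] = C(176, 2)·p = 15400 · (1/880) = 35/2.
E[α(G)] ≥ n − E[|E(G)|] = 176 − 35/2 = 317/2.
Numerically: ≈ 158.500.
(This is only a lower bound; the true E[α(G)] may be larger.)

E[α(G)] ≥ 317/2 ≈ 158.500.


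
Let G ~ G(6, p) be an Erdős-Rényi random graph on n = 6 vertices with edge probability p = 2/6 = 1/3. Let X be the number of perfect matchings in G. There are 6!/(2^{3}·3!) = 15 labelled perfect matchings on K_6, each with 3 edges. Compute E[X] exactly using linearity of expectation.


K_6 has 6!/(2^{3}·3!) = 15 labelled perfect matchings.
For each such perfect matching H, let X_H = 1 if all 3 edges of H are present in G. Then P[X_H = 1] = p^{3} = (1/3)^{3} = 1/27.
By linearity: E[X] = Σ_H E[X_H] = 15 · p^{3} = 15 · 1/27 = 5/9.
Numerically: E[X] ≈ 0.55556.

E[X] = 15 · (1/3)^{3} = 5/9 ≈ 0.55556.


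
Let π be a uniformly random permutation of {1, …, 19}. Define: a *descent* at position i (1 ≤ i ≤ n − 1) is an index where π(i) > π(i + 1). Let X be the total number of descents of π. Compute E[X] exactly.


Write X = Σ X_I over i = 1, …, 18, with X_I the indicator of one descent.
There are 18 indicators.
For each fixed i, the pair (π(i), π(i+1)) is a uniformly random ordered pair of distinct values from {1, …, 19}; by symmetry P[π(i) > π(i+1)] = 1/2.
By linearity: E[X] = 18 · (1/2) = (19 − 1) · (1/2) = 9 ≈ 9.000.

E[X] = 9 = 9.000.


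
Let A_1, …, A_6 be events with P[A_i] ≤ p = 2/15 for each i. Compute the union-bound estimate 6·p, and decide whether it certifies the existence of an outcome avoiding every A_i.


Union bound: P[∪_{i=1}^{6} A_i] ≤ Σ_i P[A_i] ≤ 6·p = 6·(2/15) = 4/5.
Numerically: 4/5 ≈ 0.800000.
Is 4/5 < 1? YES.
Since P[∪ A_i] ≤ 4/5 < 1, the complement has P[∩ A_i^c] ≥ 1 − 4/5 = 1/5 > 0, so some outcome avoids every A_i.

6·p = 4/5 ≈ 0.800000; existence CERTIFIED by the union bound.


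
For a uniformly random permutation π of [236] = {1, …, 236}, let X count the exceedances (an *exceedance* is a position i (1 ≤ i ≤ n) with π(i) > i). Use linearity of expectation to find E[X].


Write X = Σ_{i=1}^{236} X_i, where X_i = 1_{π(i) > i}.
For each fixed i, π(i) is uniform over {1, …, 236} (marginal of a uniform permutation), so P[π(i) > i] = (n − i)/n. Summing: Σ_{i=1}^{236} (n − i)/n = (0 + 1 + … + 235)/236 = 236(236 − 1)/(2·236) = (236 − 1)/2.
Hence E[X] = Σ_{i=1}^{236} (236 − i)/236 = 235/2 ≈ 117.500.

E[X] = 235/2 = 117.500.


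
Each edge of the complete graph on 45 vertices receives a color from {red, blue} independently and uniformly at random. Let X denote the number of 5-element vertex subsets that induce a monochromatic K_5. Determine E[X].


Let X = Σ_S X_S over the C(45, 5) = 1221759 subsets S of size 5, where X_S = 1 if the K_5 on S is monochromatic.
For a fixed S, the K_5 on S has C(5, 2) = 10 edges. P[all 10 edges red] = (1/2)^10, and likewise for blue, so P[monochromatic] = 2·(1/2)^10 = 2^{1 − 10} = 1/512.
Summing: E[X] = C(45, 5) · 2^{1 − 10} = 1221759 · 1/512 = 1221759/512.
Numerically: E[X] ≈ 2386.248047.

E[X] = C(45,5)·2^(1−C(5,2)) = 1221759/512 ≈ 2386.248047.


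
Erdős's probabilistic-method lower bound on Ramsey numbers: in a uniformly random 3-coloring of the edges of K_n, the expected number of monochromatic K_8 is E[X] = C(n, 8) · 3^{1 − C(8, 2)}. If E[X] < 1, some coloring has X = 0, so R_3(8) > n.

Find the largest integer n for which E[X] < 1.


We need C(n, 8) · 3^{1 − 28} < 1, i.e. C(n, 8) < 3^{28 − 1} = 7625597484987.
Check values of n near the boundary:
  n = 150: C(150, 8) = 5257211409450; 5257211409450 < 7625597484987? YES
  n = 151: C(151, 8) = 5551321138650; 5551321138650 < 7625597484987? YES
  n = 152: C(152, 8) = 5859727868575; 5859727868575 < 7625597484987? YES
  n = 153: C(153, 8) = 6183023199255; 6183023199255 < 7625597484987? YES
  n = 154: C(154, 8) = 6521818990995; 6521818990995 < 7625597484987? YES
  n = 155: C(155, 8) = 6876747915675; 6876747915675 < 7625597484987? YES
  n = 156: C(156, 8) = 7248464019225; 7248464019225 < 7625597484987? YES
  n = 157: C(157, 8) = 7637643295425; 7637643295425 < 7625597484987? NO
  n = 158: C(158, 8) = 8044984271181; 8044984271181 < 7625597484987? NO
The largest n with C(n, 8) < 7625597484987 is n = 156 (where E[X] = 805384891025/847288609443 ≈ 0.951). Hence R_3(8) > 156, i.e. R_3(8) ≥ 157.

Largest n = 156; hence R_3(8) > 156.


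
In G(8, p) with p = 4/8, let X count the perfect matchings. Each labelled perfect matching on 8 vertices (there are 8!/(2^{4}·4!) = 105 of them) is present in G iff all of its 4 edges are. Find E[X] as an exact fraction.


K_8 has 8!/(2^{4}·4!) = 105 labelled perfect matchings.
For each such perfect matching H, let X_H = 1 if all 4 edges of H are present in G. Then P[X_H = 1] = p^{4} = (1/2)^{4} = 1/16.
Summing the indicators: E[X] = Σ_H E[X_H] = 105 · p^{4} = 105 · 1/16 = 105/16.
Numerically: E[X] ≈ 6.5625.

E[X] = 105 · (1/2)^{4} = 105/16 ≈ 6.5625.


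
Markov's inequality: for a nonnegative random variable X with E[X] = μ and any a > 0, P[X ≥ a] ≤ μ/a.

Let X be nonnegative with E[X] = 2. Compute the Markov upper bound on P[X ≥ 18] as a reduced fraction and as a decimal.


μ = E[X] = 2, a = 18.
Markov: P[X ≥ 18] ≤ μ/a = (2)/18 = 1/9.
Numerically: ≈ 0.1111.
(Since a = 18 > μ = 2.0000, the bound 1/9 is < 1 and informative.)

P[X ≥ 18] ≤ 1/9 ≈ 0.1111.


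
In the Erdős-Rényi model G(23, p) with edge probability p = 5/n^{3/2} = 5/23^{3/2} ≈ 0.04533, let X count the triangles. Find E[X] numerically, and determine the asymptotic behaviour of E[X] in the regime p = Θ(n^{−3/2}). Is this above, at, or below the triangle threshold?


Number of potential triangles: C(23, 3) = 1771.
Each occurs with probability p³ ≈ (0.04533)³ ≈ 9.313968e-05.
By linearity: E[X] = C(23, 3)·p³ ≈ 1771 · 9.313968e-05 ≈ 0.1650.
Since α = 3/2 > 1, p = c/n^{3/2} = o(1/n) is below the triangle threshold p ~ 1/n. Asymptotically E[X] ~ (c³/6)·n^{3(1−α)} = (5³/6)·n^{-1.5} → 0, so by Markov's inequality G has no triangles w.h.p.

E[X] ≈ 0.1650; in regime p = Θ(1/n^{3/2}) E[X] tends to 0 (below the triangle threshold p ~ 1/n).


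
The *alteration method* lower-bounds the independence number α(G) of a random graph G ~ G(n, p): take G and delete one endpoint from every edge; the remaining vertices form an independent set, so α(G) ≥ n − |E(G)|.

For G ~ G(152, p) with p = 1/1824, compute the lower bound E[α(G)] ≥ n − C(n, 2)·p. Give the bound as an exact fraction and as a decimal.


E[|E(G)|] = C(152, 2)·p = 11476 · (1/1824) = 151/24.
E[α(G)] ≥ n − E[|E(G)|] = 152 − 151/24 = 3497/24.
Numerically: ≈ 145.70833.
(This is only a lower bound; the true E[α(G)] may be larger.)

E[α(G)] ≥ 3497/24 ≈ 145.70833.


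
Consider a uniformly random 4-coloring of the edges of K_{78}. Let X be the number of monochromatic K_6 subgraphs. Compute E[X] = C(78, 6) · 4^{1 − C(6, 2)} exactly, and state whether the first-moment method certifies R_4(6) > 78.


E[X] = C(78, 6) · 4^{1 − 15} = 256851595 · 4^{−14} = 256851595/268435456.
As a reduced fraction: E[X] = 256851595/268435456 ≈ 0.9568.
Is E[X] < 1? YES.
Since E[X] < 1, there exists a 4-coloring of K_{78} with no monochromatic K_6; hence R_4(6) > 78.

E[X] = 256851595/268435456 ≈ 0.9568; E[X] < 1, so R_4(6) > 78.


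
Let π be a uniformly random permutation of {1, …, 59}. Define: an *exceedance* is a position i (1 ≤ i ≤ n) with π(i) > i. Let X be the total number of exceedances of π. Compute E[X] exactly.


Write X = Σ_{i=1}^{59} X_i, where X_i = 1_{π(i) > i}.
For each fixed i, π(i) is uniform over {1, …, 59} (marginal of a uniform permutation), so P[π(i) > i] = (n − i)/n. Summing: Σ_{i=1}^{59} (n − i)/n = (0 + 1 + … + 58)/59 = 59(59 − 1)/(2·59) = (59 − 1)/2.
Hence E[X] = Σ_{i=1}^{59} (59 − i)/59 = 29 ≈ 29.0000.

E[X] = 29 = 29.0000.


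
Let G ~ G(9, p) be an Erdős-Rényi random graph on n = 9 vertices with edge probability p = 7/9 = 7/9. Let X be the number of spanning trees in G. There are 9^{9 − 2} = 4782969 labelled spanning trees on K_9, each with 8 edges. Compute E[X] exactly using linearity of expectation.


K_9 has 9^{9 − 2} = 4782969 labelled spanning trees.
For each such spanning tree H, let X_H = 1 if all 8 edges of H are present in G. Then P[X_H = 1] = p^{8} = (7/9)^{8} = 5764801/43046721.
By linearity: E[X] = Σ_H E[X_H] = 4782969 · p^{8} = 4782969 · 5764801/43046721 = 5764801/9.
Numerically: E[X] ≈ 640533.

E[X] = 4782969 · (7/9)^{8} = 5764801/9 ≈ 640533.


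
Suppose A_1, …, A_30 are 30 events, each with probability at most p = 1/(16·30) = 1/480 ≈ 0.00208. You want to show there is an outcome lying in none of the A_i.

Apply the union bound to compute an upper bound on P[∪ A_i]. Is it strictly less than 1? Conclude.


Union bound: P[∪_{i=1}^{30} A_i] ≤ Σ_i P[A_i] ≤ 30·p = 30·(1/480) = 1/16.
Numerically: 1/16 ≈ 0.06250.
Is 1/16 < 1? YES.
Since P[∪ A_i] ≤ 1/16 < 1, the complement has P[∩ A_i^c] ≥ 1 − 1/16 = 15/16 > 0, so some outcome avoids every A_i.

30·p = 1/16 ≈ 0.06250; existence CERTIFIED by the union bound.


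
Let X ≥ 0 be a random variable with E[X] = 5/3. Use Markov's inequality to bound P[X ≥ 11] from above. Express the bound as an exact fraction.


μ = E[X] = 5/3, a = 11.
Markov: P[X ≥ 11] ≤ μ/a = (5/3)/11 = 5/33.
Numerically: ≈ 0.15152.
(Since a = 11 > μ = 1.66667, the bound 5/33 is < 1 and informative.)

P[X ≥ 11] ≤ 5/33 ≈ 0.15152.


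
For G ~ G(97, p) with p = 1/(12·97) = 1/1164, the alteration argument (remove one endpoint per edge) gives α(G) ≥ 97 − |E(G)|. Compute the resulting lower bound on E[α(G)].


E[|E(G)|] = C(97, 2)·p = 4656 · (1/1164) = 4.
E[α(G)] ≥ n − E[|E(G)|] = 97 − 4 = 93.
Numerically: ≈ 93.00000.
(This is only a lower bound; the true E[α(G)] may be larger.)

E[α(G)] ≥ 93 ≈ 93.00000.


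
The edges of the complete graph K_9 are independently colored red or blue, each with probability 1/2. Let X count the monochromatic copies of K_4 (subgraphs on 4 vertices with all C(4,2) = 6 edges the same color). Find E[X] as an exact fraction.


Let X = Σ_S X_S over the C(9, 4) = 126 subsets S of size 4, where X_S = 1 if the K_4 on S is monochromatic.
For a fixed S, the K_4 on S has C(4, 2) = 6 edges. P[all 6 edges red] = (1/2)^6, and likewise for blue, so P[monochromatic] = 2·(1/2)^6 = 2^{1 − 6} = 1/32.
Summing: E[X] = C(9, 4) · 2^{1 − 6} = 126 · 1/32 = 63/16.
Numerically: E[X] ≈ 3.938.

E[X] = C(9,4)·2^(1−C(4,2)) = 63/16 ≈ 3.938.


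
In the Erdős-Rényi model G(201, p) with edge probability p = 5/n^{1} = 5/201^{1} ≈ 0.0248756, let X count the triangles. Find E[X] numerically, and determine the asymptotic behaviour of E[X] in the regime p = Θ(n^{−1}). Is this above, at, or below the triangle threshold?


Number of potential triangles: C(201, 3) = 1333300.
Each occurs with probability p³ ≈ (0.0248756)³ ≈ 1.53929494e-05.
By linearity: E[X] = C(201, 3)·p³ ≈ 1333300 · 1.53929494e-05 ≈ 20.523419.
Here α = 1, so p = 5/n is exactly at the triangle threshold p ~ 1/n. Asymptotically E[X] → c³/6 = 5³/6 = 125/6 ≈ 20.833333, a bounded constant. In this regime the triangle count is asymptotically Poisson(c³/6).

E[X] ≈ 20.523419; in regime p = Θ(1/n^{1}) E[X] stays bounded (at the triangle threshold p ~ 1/n).


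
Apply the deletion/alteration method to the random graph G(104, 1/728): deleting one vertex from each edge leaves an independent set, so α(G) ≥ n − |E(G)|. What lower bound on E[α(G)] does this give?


E[|E(G)|] = C(104, 2)·p = 5356 · (1/728) = 103/14.
E[α(G)] ≥ n − E[|E(G)|] = 104 − 103/14 = 1353/14.
Numerically: ≈ 96.64286.
(This is only a lower bound; the true E[α(G)] may be larger.)

E[α(G)] ≥ 1353/14 ≈ 96.64286.


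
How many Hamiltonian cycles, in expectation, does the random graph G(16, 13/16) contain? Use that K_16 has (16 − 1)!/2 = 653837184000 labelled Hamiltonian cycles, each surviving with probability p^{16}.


K_16 has (16 − 1)!/2 = 653837184000 labelled Hamiltonian cycles.
For each such Hamiltonian cycle H, let X_H = 1 if all 16 edges of H are present in G. Then P[X_H = 1] = p^{16} = (13/16)^{16} = 665416609183179841/18446744073709551616.
By linearity of expectation: E[X] = Σ_H E[X_H] = 653837184000 · p^{16} = 653837184000 · 665416609183179841/18446744073709551616 = 424877072202303561918952875/18014398509481984.
Numerically: E[X] ≈ 2.359e+10.

E[X] = 653837184000 · (13/16)^{16} = 424877072202303561918952875/18014398509481984 ≈ 2.359e+10.


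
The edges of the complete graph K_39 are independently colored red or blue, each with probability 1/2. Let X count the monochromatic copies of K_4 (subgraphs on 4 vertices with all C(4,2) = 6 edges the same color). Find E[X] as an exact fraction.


Let X = Σ_S X_S over the C(39, 4) = 82251 subsets S of size 4, where X_S = 1 if the K_4 on S is monochromatic.
For a fixed S, the K_4 on S has C(4, 2) = 6 edges. P[all 6 edges red] = (1/2)^6, and likewise for blue, so P[monochromatic] = 2·(1/2)^6 = 2^{1 − 6} = 1/32.
By linearity of expectation: E[X] = C(39, 4) · 2^{1 − 6} = 82251 · 1/32 = 82251/32.
Numerically: E[X] ≈ 2570.343750.

E[X] = C(39,4)·2^(1−C(4,2)) = 82251/32 ≈ 2570.343750.


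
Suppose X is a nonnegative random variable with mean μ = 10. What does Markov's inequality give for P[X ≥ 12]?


μ = E[X] = 10, a = 12.
Markov: P[X ≥ 12] ≤ μ/a = (10)/12 = 5/6.
Numerically: ≈ 0.833333.
(Since a = 12 > μ = 10.000000, the bound 5/6 is < 1 and informative.)

P[X ≥ 12] ≤ 5/6 ≈ 0.833333.
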